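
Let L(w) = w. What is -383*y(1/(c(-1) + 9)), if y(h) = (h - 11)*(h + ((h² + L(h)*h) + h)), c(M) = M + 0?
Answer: 299889/256 ≈ 1171.4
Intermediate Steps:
c(M) = M
y(h) = (-11 + h)*(2*h + 2*h²) (y(h) = (h - 11)*(h + ((h² + h*h) + h)) = (-11 + h)*(h + ((h² + h²) + h)) = (-11 + h)*(h + (2*h² + h)) = (-11 + h)*(h + (h + 2*h²)) = (-11 + h)*(2*h + 2*h²))
-383*y(1/(c(-1) + 9)) = -766*(-11 + (1/(-1 + 9))² - 10/(-1 + 9))/(-1 + 9) = -766*(-11 + (1/8)² - 10/8)/8 = -766*(-11 + (⅛)² - 10*⅛)/8 = -766*(-11 + 1/64 - 5/4)/8 = -766*(-783)/(8*64) = -383*(-783/256) = 299889/256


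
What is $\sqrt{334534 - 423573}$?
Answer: $i \sqrt{89039} \approx 298.39 i$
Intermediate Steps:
$\sqrt{334534 - 423573} = \sqrt{-89039} = i \sqrt{89039}$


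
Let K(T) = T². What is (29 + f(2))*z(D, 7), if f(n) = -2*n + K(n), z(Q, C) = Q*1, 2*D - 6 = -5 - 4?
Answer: -87/2 ≈ -43.500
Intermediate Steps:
D = -3/2 (D = 3 + (-5 - 4)/2 = 3 + (½)*(-9) = 3 - 9/2 = -3/2 ≈ -1.5000)
z(Q, C) = Q
f(n) = n² - 2*n (f(n) = -2*n + n² = n² - 2*n)
(29 + f(2))*z(D, 7) = (29 + 2*(-2 + 2))*(-3/2) = (29 + 2*0)*(-3/2) = (29 + 0)*(-3/2) = 29*(-3/2) = -87/2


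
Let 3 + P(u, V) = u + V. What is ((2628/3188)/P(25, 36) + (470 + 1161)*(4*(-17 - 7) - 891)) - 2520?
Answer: -74530964985/46226 ≈ -1.6123e+6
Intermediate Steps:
P(u, V) = -3 + V + u (P(u, V) = -3 + (u + V) = -3 + (V + u) = -3 + V + u)
((2628/3188)/P(25, 36) + (470 + 1161)*(4*(-17 - 7) - 891)) - 2520 = ((2628/3188)/(-3 + 36 + 25) + (470 + 1161)*(4*(-17 - 7) - 891)) - 2520 = ((2628*(1/3188))/58 + 1631*(4*(-24) - 891)) - 2520 = ((657/797)*(1/58) + 1631*(-96 - 891)) - 2520 = (657/46226 + 1631*(-987)) - 2520 = (657/46226 - 1609797) - 2520 = -74414475465/46226 - 2520 = -74530964985/46226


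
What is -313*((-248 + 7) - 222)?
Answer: 144919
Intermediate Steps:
-313*((-248 + 7) - 222) = -313*(-241 - 222) = -313*(-463) = 144919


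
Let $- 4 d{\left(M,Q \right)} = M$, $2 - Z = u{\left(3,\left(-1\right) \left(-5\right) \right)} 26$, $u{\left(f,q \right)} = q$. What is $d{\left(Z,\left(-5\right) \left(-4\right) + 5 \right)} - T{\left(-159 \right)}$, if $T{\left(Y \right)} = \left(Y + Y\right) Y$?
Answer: $-50530$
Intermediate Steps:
$T{\left(Y \right)} = 2 Y^{2}$ ($T{\left(Y \right)} = 2 Y Y = 2 Y^{2}$)
$Z = -128$ ($Z = 2 - \left(-1\right) \left(-5\right) 26 = 2 - 5 \cdot 26 = 2 - 130 = -128$)
$d{\left(M,Q \right)} = - \frac{M}{4}$
$d{\left(Z,\left(-5\right) \left(-4\right) + 5 \right)} - T{\left(-159 \right)} = \left(- \frac{1}{4}\right) \left(-128\right) - 2 \left(-159\right)^{2} = 32 - 2 \cdot 25281 = 32 - 50562 = -50530$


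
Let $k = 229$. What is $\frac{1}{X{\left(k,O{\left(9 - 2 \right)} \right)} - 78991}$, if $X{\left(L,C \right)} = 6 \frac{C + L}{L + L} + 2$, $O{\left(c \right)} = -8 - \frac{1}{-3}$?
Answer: $- \frac{229}{18087817} \approx -1.266 \cdot 10^{-5}$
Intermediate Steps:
$O{\left(c \right)} = - \frac{23}{3}$ ($O{\left(c \right)} = -8 - - \frac{1}{3} = -8 + \frac{1}{3} = - \frac{23}{3}$)
$X{\left(L,C \right)} = 2 + \frac{3 \left(C + L\right)}{L}$ ($X{\left(L,C \right)} = 6 \frac{C + L}{2 L} + 2 = \frac{3 \left(C + L\right)}{L} + 2 = 2 + \frac{3 \left(C + L\right)}{L}$)
$\frac{1}{X{\left(k,O{\left(9 - 2 \right)} \right)} - 78991} = \frac{1}{\left(5 + 3 \left(- \frac{23}{3}\right) \frac{1}{229}\right) - 78991} = \frac{1}{\left(5 - \frac{23}{229}\right) - 78991} = \frac{1}{\frac{1122}{229} - 78991} = \frac{1}{- \frac{18087817}{229}} = - \frac{229}{18087817}$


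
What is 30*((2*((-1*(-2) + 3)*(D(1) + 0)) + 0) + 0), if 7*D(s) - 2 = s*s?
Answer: 900/7 ≈ 128.57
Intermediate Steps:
D(s) = 2/7 + s²/7 (D(s) = 2/7 + (s*s)/7 = 2/7 + s²/7)
30*((2*((-1*(-2) + 3)*(D(1) + 0)) + 0) + 0) = 30*((2*((-1*(-2) + 3)*((2/7 + (⅐)*1²) + 0)) + 0) + 0) = 30*((2*((2 + 3)*((2/7 + (⅐)*1) + 0)) + 0) + 0) = 30*((2*(5*((2/7 + ⅐) + 0)) + 0) + 0) = 30*((2*(5*(3/7 + 0)) + 0) + 0) = 30*((2*(5*(3/7)) + 0) + 0) = 30*((2*(15/7) + 0) + 0) = 30*((30/7 + 0) + 0) = 30*(30/7 + 0) = 30*(30/7) = 900/7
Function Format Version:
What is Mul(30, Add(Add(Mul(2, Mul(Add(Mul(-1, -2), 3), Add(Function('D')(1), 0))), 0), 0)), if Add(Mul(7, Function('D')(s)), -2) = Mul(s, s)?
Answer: Rational(900, 7) ≈ 128.57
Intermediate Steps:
Function('D')(s) = Add(Rational(2, 7), Mul(Rational(1, 7), Pow(s, 2))) (Function('D')(s) = Add(Rational(2, 7), Mul(Rational(1, 7), Mul(s, s))) = Add(Rational(2, 7), Mul(Rational(1, 7), Pow(s, 2))))
Mul(30, Add(Add(Mul(2, Mul(Add(Mul(-1, -2), 3), Add(Function('D')(1), 0))), 0), 0)) = Mul(30, Add(Add(Mul(2, Mul(Add(Mul(-1, -2), 3), Add(Add(Rational(2, 7), Mul(Rational(1, 7), Pow(1, 2))), 0))), 0), 0)) = Mul(30, Add(Add(Mul(2, Mul(Add(2, 3), Add(Add(Rational(2, 7), Mul(Rational(1, 7), 1)), 0))), 0), 0)) = Mul(30, Add(Add(Mul(2, Mul(5, Add(Add(Rational(2, 7), Rational(1, 7)), 0))), 0), 0)) = Mul(30, Add(Add(Mul(2, Mul(5, Add(Rational(3, 7), 0))), 0), 0)) = Mul(30, Add(Add(Mul(2, Mul(5, Rational(3, 7))), 0), 0)) = Mul(30, Add(Add(Mul(2, Rational(15, 7)), 0), 0)) = Mul(30, Add(Add(Rational(30, 7), 0), 0)) = Mul(30, Add(Rational(30, 7), 0)) = Mul(30, Rational(30, 7)) = Rational(900, 7)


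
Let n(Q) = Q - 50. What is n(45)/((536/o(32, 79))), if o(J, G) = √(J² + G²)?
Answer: -5*√7265/536 ≈ -0.79510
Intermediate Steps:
o(J, G) = √(G² + J²)
n(Q) = -50 + Q
n(45)/((536/o(32, 79))) = (-50 + 45)/((536/(√(79² + 32²)))) = -5*√(6241 + 1024)/536 = -5*√7265/536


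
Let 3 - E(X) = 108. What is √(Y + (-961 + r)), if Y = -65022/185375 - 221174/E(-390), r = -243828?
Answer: I*√147109304294202705/778575 ≈ 492.63*I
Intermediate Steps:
E(X) = -105 (E(X) = 3 - 1*108 = 3 - 108 = -105)
Y = 8198660588/3892875 (Y = -65022/185375 - 221174/(-105) = -65022*1/185375 - 221174*(-1/105) = -65022/185375 + 221174/105 = 8198660588/3892875 ≈ 2106.1)
√(Y + (-961 + r)) = √(8198660588/3892875 + (-961 - 243828)) = √(8198660588/3892875 - 244789) = √(-944734317787/3892875) = I*√147109304294202705/778575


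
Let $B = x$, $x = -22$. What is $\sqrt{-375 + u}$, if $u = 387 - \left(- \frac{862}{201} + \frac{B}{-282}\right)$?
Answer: $\frac{\sqrt{160747003}}{3149} \approx 4.0262$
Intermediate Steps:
$B = -22$
$u = \frac{1231922}{3149}$ ($u = 387 - \left(- \frac{862}{201} - \frac{22}{-282}\right) = 387 - \left(\left(-862\right) \frac{1}{201} - - \frac{11}{141}\right) = 387 - \left(- \frac{862}{201} + \frac{11}{141}\right) = 387 - - \frac{13259}{3149} = 387 + \frac{13259}{3149} = \frac{1231922}{3149} \approx 391.21$)
$\sqrt{-375 + u} = \sqrt{-375 + \frac{1231922}{3149}} = \sqrt{\frac{51047}{3149}} = \frac{\sqrt{160747003}}{3149}$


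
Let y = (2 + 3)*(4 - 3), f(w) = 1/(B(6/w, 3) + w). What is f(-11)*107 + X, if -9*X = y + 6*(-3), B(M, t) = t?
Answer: -859/72 ≈ -11.931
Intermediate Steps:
f(w) = 1/(3 + w)
y = 5 (y = 5*1 = 5)
X = 13/9 (X = -(5 + 6*(-3))/9 = -(5 - 18)/9 = -1/9*(-13) = 13/9 ≈ 1.4444)
f(-11)*107 + X = 107/(3 - 11) + 13/9 = 107/(-8) + 13/9 = -1/8*107 + 13/9 = -107/8 + 13/9 = -859/72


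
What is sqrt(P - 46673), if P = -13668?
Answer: I*sqrt(60341) ≈ 245.64*I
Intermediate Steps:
sqrt(P - 46673) = sqrt(-13668 - 46673) = sqrt(-60341) = I*sqrt(60341)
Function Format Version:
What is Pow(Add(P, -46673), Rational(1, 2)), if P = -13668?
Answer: Mul(I, Pow(60341, Rational(1, 2))) ≈ Mul(245.64, I)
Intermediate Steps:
Pow(Add(P, -46673), Rational(1, 2)) = Pow(Add(-13668, -46673), Rational(1, 2)) = Pow(-60341, Rational(1, 2)) = Mul(I, Pow(60341, Rational(1, 2)))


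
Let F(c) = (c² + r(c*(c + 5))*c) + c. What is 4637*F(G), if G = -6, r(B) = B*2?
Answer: -194754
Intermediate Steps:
r(B) = 2*B
F(c) = c + c² + 2*c²*(5 + c) (F(c) = (c² + (2*(c*(c + 5)))*c) + c = (c² + (2*(c*(5 + c)))*c) + c = (c² + (2*c*(5 + c))*c) + c = (c² + 2*c²*(5 + c)) + c = c + c² + 2*c²*(5 + c))
4637*F(G) = 4637*(-6*(1 - 6 + 2*(-6)*(5 - 6))) = 4637*(-6*(1 - 6 + 2*(-6)*(-1))) = 4637*(-6*(1 - 6 + 12)) = 4637*(-6*7) = 4637*(-42) = -194754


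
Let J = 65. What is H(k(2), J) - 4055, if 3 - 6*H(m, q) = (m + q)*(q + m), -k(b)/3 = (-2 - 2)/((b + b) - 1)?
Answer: -4848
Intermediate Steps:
k(b) = 12/(-1 + 2*b) (k(b) = -3*(-2 - 2)/((b + b) - 1) = -(-12)/(2*b - 1) = -(-12)/(-1 + 2*b) = 12/(-1 + 2*b))
H(m, q) = ½ - (m + q)²/6 (H(m, q) = ½ - (m + q)*(q + m)/6 = ½ - (m + q)*(m + q)/6 = ½ - (m + q)²/6)
H(k(2), J) - 4055 = (½ - (12/(-1 + 2*2) + 65)²/6) - 4055 = (½ - (12/(-1 + 4) + 65)²/6) - 4055 = (½ - (12/3 + 65)²/6) - 4055 = (½ - (12*(⅓) + 65)²/6) - 4055 = (½ - (4 + 65)²/6) - 4055 = (½ - ⅙*69²) - 4055 = (½ - ⅙*4761) - 4055 = (½ - 1587/2) - 4055 = -793 - 4055 = -4848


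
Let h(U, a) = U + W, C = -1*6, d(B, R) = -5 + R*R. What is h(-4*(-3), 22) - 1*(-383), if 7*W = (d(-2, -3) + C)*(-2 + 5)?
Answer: 2759/7 ≈ 394.14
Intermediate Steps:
d(B, R) = -5 + R²
C = -6
W = -6/7 (W = (((-5 + (-3)²) - 6)*(-2 + 5))/7 = (((-5 + 9) - 6)*3)/7 = ((4 - 6)*3)/7 = (-2*3)/7 = (⅐)*(-6) = -6/7 ≈ -0.85714)
h(U, a) = -6/7 + U (h(U, a) = U - 6/7 = -6/7 + U)
h(-4*(-3), 22) - 1*(-383) = (-6/7 - 4*(-3)) - 1*(-383) = (-6/7 + 12) + 383 = 78/7 + 383 = 2759/7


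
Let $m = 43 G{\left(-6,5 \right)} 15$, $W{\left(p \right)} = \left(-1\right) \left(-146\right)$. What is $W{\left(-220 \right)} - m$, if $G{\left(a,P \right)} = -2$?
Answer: $1436$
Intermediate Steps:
$W{\left(p \right)} = 146$
$m = -1290$ ($m = 43 \left(-2\right) 15 = \left(-86\right) 15 = -1290$)
$W{\left(-220 \right)} - m = 146 - -1290 = 146 + 1290 = 1436$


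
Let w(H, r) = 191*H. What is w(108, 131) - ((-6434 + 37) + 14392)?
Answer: 12633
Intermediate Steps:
w(108, 131) - ((-6434 + 37) + 14392) = 191*108 - ((-6434 + 37) + 14392) = 20628 - (-6397 + 14392) = 20628 - 1*7995 = 20628 - 7995 = 12633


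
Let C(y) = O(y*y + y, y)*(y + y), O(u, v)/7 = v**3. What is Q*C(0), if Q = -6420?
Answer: 0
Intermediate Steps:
O(u, v) = 7*v**3
C(y) = 14*y**4 (C(y) = (7*y**3)*(y + y) = (7*y**3)*(2*y) = 14*y**4)
Q*C(0) = -89880*0**4 = -89880*0 = -6420*0 = 0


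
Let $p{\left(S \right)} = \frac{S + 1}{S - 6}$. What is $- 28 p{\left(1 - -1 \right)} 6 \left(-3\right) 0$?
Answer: $0$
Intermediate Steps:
$p{\left(S \right)} = \frac{1 + S}{-6 + S}$
$- 28 p{\left(1 - -1 \right)} 6 \left(-3\right) 0 = - 28 \frac{1 + \left(1 - -1\right)}{-6 + \left(1 - -1\right)} 6 \left(-3\right) 0 = - 28 \frac{1 + \left(1 + 1\right)}{-6 + \left(1 + 1\right)} \left(\left(-18\right) 0\right) = - 28 \frac{1 + 2}{-6 + 2} \cdot 0 = - 28 \frac{1}{-4} \cdot 3 \cdot 0 = - 28 \left(\left(- \frac{1}{4}\right) 3\right) 0 = \left(-28\right) \left(- \frac{3}{4}\right) 0 = 21 \cdot 0 = 0$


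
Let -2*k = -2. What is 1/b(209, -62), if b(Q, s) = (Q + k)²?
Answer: 1/44100 ≈ 2.2676e-5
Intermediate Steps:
k = 1 (k = -½*(-2) = 1)
b(Q, s) = (1 + Q)² (b(Q, s) = (Q + 1)² = (1 + Q)²)
1/b(209, -62) = 1/((1 + 209)²) = 1/(210²) = 1/44100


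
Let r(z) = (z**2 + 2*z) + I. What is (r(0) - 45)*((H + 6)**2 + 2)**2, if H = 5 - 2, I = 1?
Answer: -303116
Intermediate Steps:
H = 3
r(z) = 1 + z**2 + 2*z (r(z) = (z**2 + 2*z) + 1 = 1 + z**2 + 2*z)
(r(0) - 45)*((H + 6)**2 + 2)**2 = ((1 + 0**2 + 2*0) - 45)*((3 + 6)**2 + 2)**2 = ((1 + 0 + 0) - 45)*(9**2 + 2)**2 = (1 - 45)*(81 + 2)**2 = -44*83**2 = -44*6889 = -303116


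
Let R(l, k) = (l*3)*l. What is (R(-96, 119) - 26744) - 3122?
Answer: -2218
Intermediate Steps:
R(l, k) = 3*l**2 (R(l, k) = (3*l)*l = 3*l**2)
(R(-96, 119) - 26744) - 3122 = (3*(-96)**2 - 26744) - 3122 = (3*9216 - 26744) - 3122 = (27648 - 26744) - 3122 = 904 - 3122 = -2218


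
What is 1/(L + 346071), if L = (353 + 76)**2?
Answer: 1/530112 ≈ 1.8864e-6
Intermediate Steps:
L = 184041 (L = 429**2 = 184041)
1/(L + 346071) = 1/(184041 + 346071) = 1/530112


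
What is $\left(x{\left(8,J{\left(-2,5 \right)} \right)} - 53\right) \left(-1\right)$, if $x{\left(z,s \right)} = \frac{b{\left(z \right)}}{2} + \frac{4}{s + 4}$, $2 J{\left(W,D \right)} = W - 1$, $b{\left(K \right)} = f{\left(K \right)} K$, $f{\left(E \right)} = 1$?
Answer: $\frac{237}{5} \approx 47.4$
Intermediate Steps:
$b{\left(K \right)} = K$ ($b{\left(K \right)} = 1 K = K$)
$J{\left(W,D \right)} = - \frac{1}{2} + \frac{W}{2}$ ($J{\left(W,D \right)} = \frac{W - 1}{2} = \frac{-1 + W}{2} = - \frac{1}{2} + \frac{W}{2}$)
$x{\left(z,s \right)} = \frac{z}{2} + \frac{4}{4 + s}$ ($x{\left(z,s \right)} = \frac{z}{2} + \frac{4}{s + 4} = z \frac{1}{2} + \frac{4}{4 + s} = \frac{z}{2} + \frac{4}{4 + s}$)
$\left(x{\left(8,J{\left(-2,5 \right)} \right)} - 53\right) \left(-1\right) = \left(\frac{8 + 4 \cdot 8 + \left(- \frac{1}{2} + \frac{1}{2} \left(-2\right)\right) 8}{2 \left(4 + \left(- \frac{1}{2} + \frac{1}{2} \left(-2\right)\right)\right)} - 53\right) \left(-1\right) = \left(\frac{8 + 32 + \left(- \frac{1}{2} - 1\right) 8}{2 \left(4 - \frac{3}{2}\right)} - 53\right) \left(-1\right) = \left(\frac{8 + 32 - 12}{2 \left(4 - \frac{3}{2}\right)} - 53\right) \left(-1\right) = \left(\frac{8 + 32 - 12}{2 \cdot \frac{5}{2}} - 53\right) \left(-1\right) = \left(\frac{1}{2} \cdot \frac{2}{5} \cdot 28 - 53\right) \left(-1\right) = \left(\frac{28}{5} - 53\right) \left(-1\right) = \left(- \frac{237}{5}\right) \left(-1\right) = \frac{237}{5}$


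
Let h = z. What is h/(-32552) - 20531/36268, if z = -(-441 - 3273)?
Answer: -50189029/73787246 ≈ -0.68019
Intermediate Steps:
z = 3714 (z = -1*(-3714) = 3714)
h = 3714
h/(-32552) - 20531/36268 = 3714/(-32552) - 20531/36268 = 3714*(-1/32552) - 20531*1/36268 = -1857/16276 - 20531/36268 = -50189029/73787246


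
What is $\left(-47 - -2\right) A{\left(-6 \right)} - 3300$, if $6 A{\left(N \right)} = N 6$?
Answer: $-3030$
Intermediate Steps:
$A{\left(N \right)} = N$ ($A{\left(N \right)} = \frac{N 6}{6} = \frac{6 N}{6} = N$)
$\left(-47 - -2\right) A{\left(-6 \right)} - 3300 = \left(-47 - -2\right) \left(-6\right) - 3300 = \left(-47 + 2\right) \left(-6\right) - 3300 = \left(-45\right) \left(-6\right) - 3300 = 270 - 3300 = -3030$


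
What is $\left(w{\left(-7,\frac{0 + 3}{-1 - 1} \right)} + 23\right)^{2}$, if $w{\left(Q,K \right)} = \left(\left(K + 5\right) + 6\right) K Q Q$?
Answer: $\frac{7295401}{16} \approx 4.5596 \cdot 10^{5}$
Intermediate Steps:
$w{\left(Q,K \right)} = K Q^{2} \left(11 + K\right)$ ($w{\left(Q,K \right)} = \left(\left(5 + K\right) + 6\right) K Q Q = \left(11 + K\right) K Q Q = K \left(11 + K\right) Q Q = K Q \left(11 + K\right) Q = K Q^{2} \left(11 + K\right)$)
$\left(w{\left(-7,\frac{0 + 3}{-1 - 1} \right)} + 23\right)^{2} = \left(\frac{0 + 3}{-1 - 1} \left(-7\right)^{2} \left(11 + \frac{0 + 3}{-1 - 1}\right) + 23\right)^{2} = \left(\frac{3}{-2} \cdot 49 \left(11 + \frac{3}{-2}\right) + 23\right)^{2} = \left(3 \left(- \frac{1}{2}\right) 49 \left(11 + 3 \left(- \frac{1}{2}\right)\right) + 23\right)^{2} = \left(\left(- \frac{3}{2}\right) 49 \left(11 - \frac{3}{2}\right) + 23\right)^{2} = \left(\left(- \frac{3}{2}\right) 49 \cdot \frac{19}{2} + 23\right)^{2} = \left(- \frac{2793}{4} + 23\right)^{2} = \left(- \frac{2701}{4}\right)^{2} = \frac{7295401}{16}$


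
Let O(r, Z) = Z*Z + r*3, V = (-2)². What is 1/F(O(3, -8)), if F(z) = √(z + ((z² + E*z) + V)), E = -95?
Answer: -I*√1529/1529 ≈ -0.025574*I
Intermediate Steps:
V = 4
O(r, Z) = Z² + 3*r
F(z) = √(4 + z² - 94*z) (F(z) = √(z + ((z² - 95*z) + 4)) = √(z + (4 + z² - 95*z)) = √(4 + z² - 94*z))
1/F(O(3, -8)) = 1/(√(4 + ((-8)² + 3*3)² - 94*((-8)² + 3*3))) = 1/(√(4 + (64 + 9)² - 94*(64 + 9))) = 1/(√(4 + 73² - 94*73)) = 1/(√(4 + 5329 - 6862)) = 1/(√(-1529)) = 1/(I*√1529) = -I*√1529/1529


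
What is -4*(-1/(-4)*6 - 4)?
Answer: 10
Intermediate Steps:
-4*(-1/(-4)*6 - 4) = -4*(-1*(-¼)*6 - 4) = -4*((¼)*6 - 4) = -4*(3/2 - 4) = -4*(-5/2) = 10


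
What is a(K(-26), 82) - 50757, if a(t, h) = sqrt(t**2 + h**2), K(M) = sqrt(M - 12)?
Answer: -50757 + sqrt(6686) ≈ -50675.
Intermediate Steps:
K(M) = sqrt(-12 + M)
a(t, h) = sqrt(h**2 + t**2)
a(K(-26), 82) - 50757 = sqrt(82**2 + (sqrt(-12 - 26))**2) - 50757 = sqrt(6724 + (sqrt(-38))**2) - 50757 = sqrt(6724 + (I*sqrt(38))**2) - 50757 = sqrt(6724 - 38) - 50757 = sqrt(6686) - 50757 = -50757 + sqrt(6686)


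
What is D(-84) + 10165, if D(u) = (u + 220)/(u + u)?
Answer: 213448/21 ≈ 10164.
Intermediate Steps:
D(u) = (220 + u)/(2*u) (D(u) = (220 + u)/((2*u)) = (220 + u)*(1/(2*u)) = (220 + u)/(2*u))
D(-84) + 10165 = (½)*(220 - 84)/(-84) + 10165 = (½)*(-1/84)*136 + 10165 = -17/21 + 10165 = 213448/21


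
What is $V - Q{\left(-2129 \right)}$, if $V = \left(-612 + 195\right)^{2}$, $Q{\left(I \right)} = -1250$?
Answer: $175139$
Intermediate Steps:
$V = 173889$ ($V = \left(-417\right)^{2} = 173889$)
$V - Q{\left(-2129 \right)} = 173889 - -1250 = 173889 + 1250 = 175139$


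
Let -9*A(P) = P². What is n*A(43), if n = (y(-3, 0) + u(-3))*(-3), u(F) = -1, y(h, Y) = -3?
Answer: -7396/3 ≈ -2465.3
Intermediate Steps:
A(P) = -P²/9
n = 12 (n = (-3 - 1)*(-3) = -4*(-3) = 12)
n*A(43) = 12*(-⅑*43²) = 12*(-⅑*1849) = 12*(-1849/9) = -7396/3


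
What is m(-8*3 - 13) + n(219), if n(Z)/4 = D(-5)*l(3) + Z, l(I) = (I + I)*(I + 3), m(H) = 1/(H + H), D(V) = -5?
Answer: 11543/74 ≈ 155.99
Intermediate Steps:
m(H) = 1/(2*H)
l(I) = 2*I*(3 + I) (l(I) = (2*I)*(3 + I) = 2*I*(3 + I))
n(Z) = -720 + 4*Z (n(Z) = 4*(-10*3*(3 + 3) + Z) = 4*(-10*3*6 + Z) = 4*(-5*36 + Z) = 4*(-180 + Z) = -720 + 4*Z)
m(-8*3 - 13) + n(219) = 1/(2*(-8*3 - 13)) + (-720 + 4*219) = 1/(2*(-24 - 13)) + (-720 + 876) = (½)/(-37) + 156 = (½)*(-1/37) + 156 = -1/74 + 156 = 11543/74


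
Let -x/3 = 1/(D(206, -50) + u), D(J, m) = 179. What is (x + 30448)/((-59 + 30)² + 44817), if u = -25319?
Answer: 255154241/382614040 ≈ 0.66687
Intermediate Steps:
x = 1/8380 (x = -3/(179 - 25319) = -3/(-25140) = -3*(-1/25140) = 1/8380 ≈ 0.00011933)
(x + 30448)/((-59 + 30)² + 44817) = (1/8380 + 30448)/((-59 + 30)² + 44817) = 255154241/(8380*((-29)² + 44817)) = 255154241/(8380*(841 + 44817)) = (255154241/8380)/45658 = (255154241/8380)*(1/45658) = 255154241/382614040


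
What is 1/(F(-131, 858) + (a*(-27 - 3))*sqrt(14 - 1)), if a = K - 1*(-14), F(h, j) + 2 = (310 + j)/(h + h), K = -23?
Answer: 6157/903486888 + 85805*sqrt(13)/301162296 ≈ 0.0010341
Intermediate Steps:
F(h, j) = -2 + (310 + j)/(2*h) (F(h, j) = -2 + (310 + j)/(h + h) = -2 + (310 + j)/((2*h)) = -2 + (310 + j)*(1/(2*h)) = -2 + (310 + j)/(2*h))
a = -9 (a = -23 - 1*(-14) = -23 + 14 = -9)
1/(F(-131, 858) + (a*(-27 - 3))*sqrt(14 - 1)) = 1/((1/2)*(310 + 858 - 4*(-131))/(-131) + (-9*(-27 - 3))*sqrt(14 - 1)) = 1/((1/2)*(-1/131)*(310 + 858 + 524) + (-9*(-30))*sqrt(13)) = 1/((1/2)*(-1/131)*1692 + 270*sqrt(13)) = 1/(-846/131 + 270*sqrt(13))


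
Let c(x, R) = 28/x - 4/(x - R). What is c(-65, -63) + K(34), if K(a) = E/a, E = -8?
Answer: 1474/1105 ≈ 1.3339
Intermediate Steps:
c(x, R) = -4/(x - R) + 28/x
K(a) = -8/a
c(-65, -63) + K(34) = 4*(-6*(-65) + 7*(-63))/(-65*(-63 - 1*(-65))) - 8/34 = 4*(-1/65)*(390 - 441)/(-63 + 65) - 8*1/34 = 4*(-1/65)*(-51)/2 - 4/17 = 4*(-1/65)*(½)*(-51) - 4/17 = 102/65 - 4/17 = 1474/1105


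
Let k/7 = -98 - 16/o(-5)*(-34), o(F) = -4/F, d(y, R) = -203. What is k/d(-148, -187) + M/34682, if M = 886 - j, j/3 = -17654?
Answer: -9311666/502889 ≈ -18.516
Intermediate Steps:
j = -52962 (j = 3*(-17654) = -52962)
k = 4074 (k = 7*(-98 - 16/((-4/(-5)))*(-34)) = 7*(-98 - 16/((-4*(-⅕)))*(-34)) = 7*(-98 - 16/⅘*(-34)) = 7*(-98 - 16*5/4*(-34)) = 7*(-98 - 20*(-34)) = 7*(-98 + 680) = 7*582 = 4074)
M = 53848 (M = 886 - 1*(-52962) = 886 + 52962 = 53848)
k/d(-148, -187) + M/34682 = 4074/(-203) + 53848/34682 = 4074*(-1/203) + 53848*(1/34682) = -582/29 + 26924/17341 = -9311666/502889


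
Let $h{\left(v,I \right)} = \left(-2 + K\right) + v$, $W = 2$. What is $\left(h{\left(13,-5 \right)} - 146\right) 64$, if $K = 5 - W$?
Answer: $-8448$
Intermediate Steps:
$K = 3$ ($K = 5 - 2 = 3$)
$h{\left(v,I \right)} = 1 + v$ ($h{\left(v,I \right)} = \left(-2 + 3\right) + v = 1 + v$)
$\left(h{\left(13,-5 \right)} - 146\right) 64 = \left(\left(1 + 13\right) - 146\right) 64 = \left(14 - 146\right) 64 = \left(-132\right) 64 = -8448$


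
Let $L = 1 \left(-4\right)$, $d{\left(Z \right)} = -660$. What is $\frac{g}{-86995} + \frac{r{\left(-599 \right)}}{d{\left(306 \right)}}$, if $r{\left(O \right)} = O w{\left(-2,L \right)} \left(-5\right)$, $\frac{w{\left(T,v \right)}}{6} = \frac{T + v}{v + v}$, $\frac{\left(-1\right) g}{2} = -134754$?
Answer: $- \frac{180046719}{7655560} \approx -23.518$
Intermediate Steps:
$g = 269508$ ($g = \left(-2\right) \left(-134754\right) = 269508$)
$L = -4$
$w{\left(T,v \right)} = \frac{3 \left(T + v\right)}{v}$ ($w{\left(T,v \right)} = 6 \frac{T + v}{v + v} = 6 \frac{T + v}{2 v} = \frac{3 \left(T + v\right)}{v}$)
$r{\left(O \right)} = - \frac{45 O}{2}$ ($r{\left(O \right)} = O \left(3 + 3 \left(-2\right) \frac{1}{-4}\right) \left(-5\right) = O \left(3 + 3 \left(-2\right) \left(- \frac{1}{4}\right)\right) \left(-5\right) = O \left(3 + \frac{3}{2}\right) \left(-5\right) = O \frac{9}{2} \left(-5\right) = \frac{9 O}{2} \left(-5\right) = - \frac{45 O}{2}$)
$\frac{g}{-86995} + \frac{r{\left(-599 \right)}}{d{\left(306 \right)}} = \frac{269508}{-86995} + \frac{\left(- \frac{45}{2}\right) \left(-599\right)}{-660} = 269508 \left(- \frac{1}{86995}\right) + \frac{26955}{2} \left(- \frac{1}{660}\right) = - \frac{269508}{86995} - \frac{1797}{88} = - \frac{180046719}{7655560}$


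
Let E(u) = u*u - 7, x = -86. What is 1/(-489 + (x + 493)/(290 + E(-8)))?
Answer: -347/169276 ≈ -0.0020499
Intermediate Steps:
E(u) = -7 + u² (E(u) = u² - 7 = -7 + u²)
1/(-489 + (x + 493)/(290 + E(-8))) = 1/(-489 + (-86 + 493)/(290 + (-7 + (-8)²))) = 1/(-489 + 407/(290 + (-7 + 64))) = 1/(-489 + 407/(290 + 57)) = 1/(-489 + 407/347) = 1/(-169276/347) = -347/169276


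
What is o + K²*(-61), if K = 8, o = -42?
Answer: -3946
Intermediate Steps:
o + K²*(-61) = -42 + 8²*(-61) = -42 + 64*(-61) = -42 - 3904 = -3946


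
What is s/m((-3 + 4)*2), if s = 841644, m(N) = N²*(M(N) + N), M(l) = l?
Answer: 210411/4 ≈ 52603.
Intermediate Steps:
m(N) = 2*N³ (m(N) = N²*(N + N) = N²*(2*N) = 2*N³)
s/m((-3 + 4)*2) = 841644/((2*((-3 + 4)*2)³)) = 841644/((2*(1*2)³)) = 841644/((2*2³)) = 841644/((2*8)) = 841644/16 = 841644*(1/16) = 210411/4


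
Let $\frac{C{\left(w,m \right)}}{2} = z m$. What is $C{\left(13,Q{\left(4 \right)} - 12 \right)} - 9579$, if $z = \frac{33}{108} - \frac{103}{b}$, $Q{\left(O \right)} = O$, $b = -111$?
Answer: $- \frac{3196379}{333} \approx -9598.7$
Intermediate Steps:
$z = \frac{1643}{1332}$ ($z = \frac{33}{108} - \frac{103}{-111} = 33 \cdot \frac{1}{108} - - \frac{103}{111} = \frac{11}{36} + \frac{103}{111} = \frac{1643}{1332} \approx 1.2335$)
$C{\left(w,m \right)} = \frac{1643 m}{666}$ ($C{\left(w,m \right)} = 2 \frac{1643 m}{1332} = \frac{1643 m}{666}$)
$C{\left(13,Q{\left(4 \right)} - 12 \right)} - 9579 = \frac{1643 \left(4 - 12\right)}{666} - 9579 = \frac{1643}{666} \left(-8\right) - 9579 = - \frac{6572}{333} - 9579 = - \frac{3196379}{333}$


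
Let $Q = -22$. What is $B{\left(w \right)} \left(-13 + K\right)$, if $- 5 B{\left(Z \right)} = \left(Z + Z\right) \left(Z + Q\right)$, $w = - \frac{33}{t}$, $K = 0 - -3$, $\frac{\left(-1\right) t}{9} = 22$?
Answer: $- \frac{131}{9} \approx -14.556$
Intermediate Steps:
$t = -198$ ($t = \left(-9\right) 22 = -198$)
$K = 3$ ($K = 0 + 3 = 3$)
$w = \frac{1}{6}$ ($w = - \frac{33}{-198} = \left(-33\right) \left(- \frac{1}{198}\right) = \frac{1}{6} \approx 0.16667$)
$B{\left(Z \right)} = - \frac{2 Z \left(-22 + Z\right)}{5}$ ($B{\left(Z \right)} = - \frac{\left(Z + Z\right) \left(Z - 22\right)}{5} = - \frac{2 Z \left(-22 + Z\right)}{5}$)
$B{\left(w \right)} \left(-13 + K\right) = \frac{2}{5} \cdot \frac{1}{6} \left(22 - \frac{1}{6}\right) \left(-13 + 3\right) = \frac{2}{5} \cdot \frac{1}{6} \left(22 - \frac{1}{6}\right) \left(-10\right) = \frac{2}{5} \cdot \frac{1}{6} \cdot \frac{131}{6} \left(-10\right) = \frac{131}{90} \left(-10\right) = - \frac{131}{9}$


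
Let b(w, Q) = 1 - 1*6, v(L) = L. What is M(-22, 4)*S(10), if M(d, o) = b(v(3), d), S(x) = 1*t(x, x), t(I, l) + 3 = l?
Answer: -35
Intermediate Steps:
t(I, l) = -3 + l
b(w, Q) = -5 (b(w, Q) = 1 - 6 = -5)
S(x) = -3 + x (S(x) = 1*(-3 + x) = -3 + x)
M(d, o) = -5
M(-22, 4)*S(10) = -5*(-3 + 10) = -5*7 = -35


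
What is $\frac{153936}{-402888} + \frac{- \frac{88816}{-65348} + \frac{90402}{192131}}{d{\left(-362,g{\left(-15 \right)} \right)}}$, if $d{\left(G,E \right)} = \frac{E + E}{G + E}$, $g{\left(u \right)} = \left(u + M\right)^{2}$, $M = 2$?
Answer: $- \frac{977361964870247}{684993097043957} \approx -1.4268$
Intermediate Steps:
$g{\left(u \right)} = \left(2 + u\right)^{2}$ ($g{\left(u \right)} = \left(u + 2\right)^{2} = \left(2 + u\right)^{2}$)
$d{\left(G,E \right)} = \frac{2 E}{E + G}$
$\frac{153936}{-402888} + \frac{- \frac{88816}{-65348} + \frac{90402}{192131}}{d{\left(-362,g{\left(-15 \right)} \right)}} = \frac{153936}{-402888} + \frac{- \frac{88816}{-65348} + \frac{90402}{192131}}{2 \left(2 - 15\right)^{2} \frac{1}{\left(2 - 15\right)^{2} - 362}} = 153936 \left(- \frac{1}{402888}\right) + \frac{\left(-88816\right) \left(- \frac{1}{65348}\right) + 90402 \cdot \frac{1}{192131}}{2 \left(-13\right)^{2} \frac{1}{\left(-13\right)^{2} - 362}} = - \frac{6414}{16787} + \frac{\frac{22204}{16337} + \frac{90402}{192131}}{2 \cdot 169 \frac{1}{169 - 362}} = - \frac{6414}{16787} + \frac{5742974198}{3138844147 \cdot 2 \cdot 169 \frac{1}{-193}} = - \frac{6414}{16787} + \frac{5742974198}{3138844147 \cdot 2 \cdot 169 \left(- \frac{1}{193}\right)} = - \frac{6414}{16787} + \frac{5742974198}{3138844147 \left(- \frac{338}{193}\right)} = - \frac{6414}{16787} + \frac{5742974198}{3138844147} \left(- \frac{193}{338}\right) = - \frac{6414}{16787} - \frac{42630539239}{40804973911} = - \frac{977361964870247}{684993097043957}$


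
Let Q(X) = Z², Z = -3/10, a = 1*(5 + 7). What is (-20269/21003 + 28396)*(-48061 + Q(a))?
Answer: -2866260967377629/2100300 ≈ -1.3647e+9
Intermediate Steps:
a = 12 (a = 1*12 = 12)
Z = -3/10 (Z = -3*⅒ = -3/10 ≈ -0.30000)
Q(X) = 9/100 (Q(X) = (-3/10)² = 9/100)
(-20269/21003 + 28396)*(-48061 + Q(a)) = (-20269/21003 + 28396)*(-48061 + 9/100) = (-20269*1/21003 + 28396)*(-4806091/100) = (-20269/21003 + 28396)*(-4806091/100) = (596380919/21003)*(-4806091/100) = -2866260967377629/2100300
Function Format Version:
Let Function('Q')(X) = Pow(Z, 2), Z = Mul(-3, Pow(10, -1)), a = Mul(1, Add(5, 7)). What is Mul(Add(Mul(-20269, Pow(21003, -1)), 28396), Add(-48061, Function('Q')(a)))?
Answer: Rational(-2866260967377629, 2100300) ≈ -1.3647e+9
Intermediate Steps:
a = 12 (a = Mul(1, 12) = 12)
Z = Rational(-3, 10) (Z = Mul(-3, Rational(1, 10)) = Rational(-3, 10) ≈ -0.30000)
Function('Q')(X) = Rational(9, 100) (Function('Q')(X) = Pow(Rational(-3, 10), 2) = Rational(9, 100))
Mul(Add(Mul(-20269, Pow(21003, -1)), 28396), Add(-48061, Function('Q')(a))) = Mul(Add(Mul(-20269, Pow(21003, -1)), 28396), Add(-48061, Rational(9, 100))) = Mul(Add(Mul(-20269, Rational(1, 21003)), 28396), Rational(-4806091, 100)) = Mul(Add(Rational(-20269, 21003), 28396), Rational(-4806091, 100)) = Mul(Rational(596380919, 21003), Rational(-4806091, 100)) = Rational(-2866260967377629, 2100300)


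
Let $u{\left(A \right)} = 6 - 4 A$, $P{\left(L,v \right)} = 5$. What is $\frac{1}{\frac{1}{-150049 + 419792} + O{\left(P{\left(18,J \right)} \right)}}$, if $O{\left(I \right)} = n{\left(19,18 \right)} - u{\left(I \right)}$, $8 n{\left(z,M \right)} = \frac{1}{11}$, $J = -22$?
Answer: $\frac{23737384}{332593207} \approx 0.071371$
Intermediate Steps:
$n{\left(z,M \right)} = \frac{1}{88}$ ($n{\left(z,M \right)} = \frac{1}{8 \cdot 11} = \frac{1}{8} \cdot \frac{1}{11} = \frac{1}{88}$)
$O{\left(I \right)} = - \frac{527}{88} + 4 I$ ($O{\left(I \right)} = \frac{1}{88} - \left(6 - 4 I\right) = \frac{1}{88} + \left(-6 + 4 I\right) = - \frac{527}{88} + 4 I$)
$\frac{1}{\frac{1}{-150049 + 419792} + O{\left(P{\left(18,J \right)} \right)}} = \frac{1}{\frac{1}{-150049 + 419792} + \left(- \frac{527}{88} + 4 \cdot 5\right)} = \frac{1}{\frac{1}{269743} + \left(- \frac{527}{88} + 20\right)} = \frac{1}{\frac{1}{269743} + \frac{1233}{88}} = \frac{1}{\frac{332593207}{23737384}} = \frac{23737384}{332593207}$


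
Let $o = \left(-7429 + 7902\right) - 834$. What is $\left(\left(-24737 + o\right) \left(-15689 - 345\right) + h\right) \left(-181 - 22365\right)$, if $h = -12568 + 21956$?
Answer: $-9073203013120$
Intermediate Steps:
$o = -361$ ($o = 473 - 834 = -361$)
$h = 9388$
$\left(\left(-24737 + o\right) \left(-15689 - 345\right) + h\right) \left(-181 - 22365\right) = \left(\left(-24737 - 361\right) \left(-15689 - 345\right) + 9388\right) \left(-181 - 22365\right) = \left(\left(-25098\right) \left(-16034\right) + 9388\right) \left(-22546\right) = \left(402421332 + 9388\right) \left(-22546\right) = 402430720 \left(-22546\right) = -9073203013120$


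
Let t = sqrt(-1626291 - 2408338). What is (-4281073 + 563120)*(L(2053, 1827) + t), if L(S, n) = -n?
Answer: 6792700131 - 3717953*I*sqrt(4034629) ≈ 6.7927e+9 - 7.468e+9*I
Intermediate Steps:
t = I*sqrt(4034629) (t = sqrt(-4034629) = I*sqrt(4034629) ≈ 2008.6*I)
(-4281073 + 563120)*(L(2053, 1827) + t) = (-4281073 + 563120)*(-1*1827 + I*sqrt(4034629)) = -3717953*(-1827 + I*sqrt(4034629)) = 6792700131 - 3717953*I*sqrt(4034629)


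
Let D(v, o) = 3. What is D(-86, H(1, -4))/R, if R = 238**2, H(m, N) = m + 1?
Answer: 3/56644 ≈ 5.2962e-5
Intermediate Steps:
H(m, N) = 1 + m
R = 56644
D(-86, H(1, -4))/R = 3/56644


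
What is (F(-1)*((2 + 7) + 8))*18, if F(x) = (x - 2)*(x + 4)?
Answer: -2754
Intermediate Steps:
F(x) = (-2 + x)*(4 + x)
(F(-1)*((2 + 7) + 8))*18 = ((-8 + (-1)**2 + 2*(-1))*((2 + 7) + 8))*18 = ((-8 + 1 - 2)*(9 + 8))*18 = -9*17*18 = -153*18 = -2754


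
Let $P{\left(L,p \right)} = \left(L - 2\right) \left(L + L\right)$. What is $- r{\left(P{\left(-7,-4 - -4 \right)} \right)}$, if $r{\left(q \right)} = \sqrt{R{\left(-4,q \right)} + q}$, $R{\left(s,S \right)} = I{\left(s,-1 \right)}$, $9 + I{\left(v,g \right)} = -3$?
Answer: $- \sqrt{114} \approx -10.677$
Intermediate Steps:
$I{\left(v,g \right)} = -12$ ($I{\left(v,g \right)} = -9 - 3 = -12$)
$P{\left(L,p \right)} = 2 L \left(-2 + L\right)$ ($P{\left(L,p \right)} = \left(-2 + L\right) 2 L = 2 L \left(-2 + L\right)$)
$R{\left(s,S \right)} = -12$
$r{\left(q \right)} = \sqrt{-12 + q}$
$- r{\left(P{\left(-7,-4 - -4 \right)} \right)} = - \sqrt{-12 + 2 \left(-7\right) \left(-2 - 7\right)} = - \sqrt{-12 + 2 \left(-7\right) \left(-9\right)} = - \sqrt{-12 + 126} = - \sqrt{114}$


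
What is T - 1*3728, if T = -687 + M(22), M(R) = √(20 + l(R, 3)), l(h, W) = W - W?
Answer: -4415 + 2*√5 ≈ -4410.5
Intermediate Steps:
l(h, W) = 0
M(R) = 2*√5 (M(R) = √(20 + 0) = √20 = 2*√5)
T = -687 + 2*√5 ≈ -682.53
T - 1*3728 = (-687 + 2*√5) - 1*3728 = (-687 + 2*√5) - 3728 = -4415 + 2*√5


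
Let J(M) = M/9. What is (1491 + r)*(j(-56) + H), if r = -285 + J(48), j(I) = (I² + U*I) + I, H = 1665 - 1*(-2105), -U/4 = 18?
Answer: 39545188/3 ≈ 1.3182e+7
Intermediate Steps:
U = -72 (U = -4*18 = -72)
H = 3770 (H = 1665 + 2105 = 3770)
J(M) = M/9 (J(M) = M*(⅑) = M/9)
j(I) = I² - 71*I (j(I) = (I² - 72*I) + I = I² - 71*I)
r = -839/3 (r = -285 + (⅑)*48 = -285 + 16/3 = -839/3 ≈ -279.67)
(1491 + r)*(j(-56) + H) = (1491 - 839/3)*(-56*(-71 - 56) + 3770) = 3634*(-56*(-127) + 3770)/3 = 3634*(7112 + 3770)/3 = (3634/3)*10882 = 39545188/3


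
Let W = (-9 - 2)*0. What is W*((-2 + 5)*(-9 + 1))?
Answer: 0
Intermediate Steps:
W = 0 (W = -11*0 = 0)
W*((-2 + 5)*(-9 + 1)) = 0*((-2 + 5)*(-9 + 1)) = 0*(3*(-8)) = 0*(-24) = 0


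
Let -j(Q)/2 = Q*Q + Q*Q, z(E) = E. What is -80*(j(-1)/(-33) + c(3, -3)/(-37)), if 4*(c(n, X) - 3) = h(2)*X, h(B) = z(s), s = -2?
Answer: 40/1221 ≈ 0.032760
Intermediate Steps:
h(B) = -2
c(n, X) = 3 - X/2 (c(n, X) = 3 + (-2*X)/4 = 3 - X/2)
j(Q) = -4*Q² (j(Q) = -2*(Q*Q + Q*Q) = -2*(Q² + Q²) = -4*Q²)
-80*(j(-1)/(-33) + c(3, -3)/(-37)) = -80*(-4*(-1)²/(-33) + (3 - ½*(-3))/(-37)) = -80*(-4*1*(-1/33) + (3 + 3/2)*(-1/37)) = -80*(-4*(-1/33) + (9/2)*(-1/37)) = -80*(4/33 - 9/74) = -80*(-1/2442) = 40/1221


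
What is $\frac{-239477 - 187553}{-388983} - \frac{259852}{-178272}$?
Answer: $\frac{14767125223}{5778731448} \approx 2.5554$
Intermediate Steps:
$\frac{-239477 - 187553}{-388983} - \frac{259852}{-178272} = \left(-239477 - 187553\right) \left(- \frac{1}{388983}\right) - - \frac{64963}{44568} = \left(-427030\right) \left(- \frac{1}{388983}\right) + \frac{64963}{44568} = \frac{427030}{388983} + \frac{64963}{44568} = \frac{14767125223}{5778731448}$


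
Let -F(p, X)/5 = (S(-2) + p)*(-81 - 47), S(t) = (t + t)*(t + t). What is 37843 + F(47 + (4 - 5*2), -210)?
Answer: 74323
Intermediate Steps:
S(t) = 4*t² (S(t) = (2*t)*(2*t) = 4*t²)
F(p, X) = 10240 + 640*p (F(p, X) = -5*(4*(-2)² + p)*(-81 - 47) = -5*(4*4 + p)*(-128) = -5*(16 + p)*(-128) = -5*(-2048 - 128*p) = 10240 + 640*p)
37843 + F(47 + (4 - 5*2), -210) = 37843 + (10240 + 640*(47 + (4 - 5*2))) = 37843 + (10240 + 640*(47 + (4 - 10))) = 37843 + (10240 + 640*(47 - 6)) = 37843 + (10240 + 640*41) = 37843 + (10240 + 26240) = 37843 + 36480 = 74323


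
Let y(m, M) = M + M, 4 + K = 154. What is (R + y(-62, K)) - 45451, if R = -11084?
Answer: -56235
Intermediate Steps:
K = 150 (K = -4 + 154 = 150)
y(m, M) = 2*M
(R + y(-62, K)) - 45451 = (-11084 + 2*150) - 45451 = (-11084 + 300) - 45451 = -10784 - 45451 = -56235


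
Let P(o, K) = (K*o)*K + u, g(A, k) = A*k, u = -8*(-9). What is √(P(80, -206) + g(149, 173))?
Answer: 39*√2249 ≈ 1849.5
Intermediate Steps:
u = 72
P(o, K) = 72 + o*K² (P(o, K) = (K*o)*K + 72 = o*K² + 72 = 72 + o*K²)
√(P(80, -206) + g(149, 173)) = √((72 + 80*(-206)²) + 149*173) = √((72 + 80*42436) + 25777) = √((72 + 3394880) + 25777) = √(3394952 + 25777) = √3420729 = 39*√2249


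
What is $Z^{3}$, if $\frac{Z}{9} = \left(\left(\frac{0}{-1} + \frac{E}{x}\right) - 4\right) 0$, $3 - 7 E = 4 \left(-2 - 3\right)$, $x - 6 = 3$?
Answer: $0$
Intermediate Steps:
$x = 9$ ($x = 6 + 3 = 9$)
$E = \frac{23}{7}$ ($E = \frac{3}{7} - \frac{4 \left(-2 - 3\right)}{7} = \frac{3}{7} - \frac{4 \left(-5\right)}{7} = \frac{3}{7} - - \frac{20}{7} = \frac{3}{7} + \frac{20}{7} = \frac{23}{7} \approx 3.2857$)
$Z = 0$ ($Z = 9 \left(\left(\frac{0}{-1} + \frac{23}{7 \cdot 9}\right) - 4\right) 0 = 9 \left(\left(0 \left(-1\right) + \frac{23}{7} \cdot \frac{1}{9}\right) - 4\right) 0 = 9 \left(\left(0 + \frac{23}{63}\right) - 4\right) 0 = 9 \left(\frac{23}{63} - 4\right) 0 = 9 \left(\left(- \frac{229}{63}\right) 0\right) = 9 \cdot 0 = 0$)
$Z^{3} = 0^{3} = 0$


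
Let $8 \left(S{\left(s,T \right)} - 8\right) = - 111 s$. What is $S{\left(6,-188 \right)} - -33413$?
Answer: $\frac{133351}{4} \approx 33338.0$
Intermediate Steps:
$S{\left(s,T \right)} = 8 - \frac{111 s}{8}$ ($S{\left(s,T \right)} = 8 + \frac{\left(-111\right) s}{8} = 8 - \frac{111 s}{8}$)
$S{\left(6,-188 \right)} - -33413 = \left(8 - \frac{333}{4}\right) - -33413 = \left(8 - \frac{333}{4}\right) + 33413 = - \frac{301}{4} + 33413 = \frac{133351}{4}$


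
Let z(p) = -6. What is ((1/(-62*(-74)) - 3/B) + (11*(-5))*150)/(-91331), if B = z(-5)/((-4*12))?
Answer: 37961111/419026628 ≈ 0.090594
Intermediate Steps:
B = 1/8 (B = -6/((-4*12)) = -6/(-48) = -6*(-1/48) = 1/8 ≈ 0.12500)
((1/(-62*(-74)) - 3/B) + (11*(-5))*150)/(-91331) = ((1/(-62*(-74)) - 3/1/8) + (11*(-5))*150)/(-91331) = ((-1/62*(-1/74) - 3*8) - 55*150)*(-1/91331) = ((1/4588 - 24) - 8250)*(-1/91331) = (-110111/4588 - 8250)*(-1/91331) = -37961111/4588*(-1/91331) = 37961111/419026628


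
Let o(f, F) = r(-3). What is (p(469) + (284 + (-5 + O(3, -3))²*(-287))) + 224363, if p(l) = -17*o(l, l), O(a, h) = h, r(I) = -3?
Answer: 206330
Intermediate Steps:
o(f, F) = -3
p(l) = 51 (p(l) = -17*(-3) = 51)
(p(469) + (284 + (-5 + O(3, -3))²*(-287))) + 224363 = (51 + (284 + (-5 - 3)²*(-287))) + 224363 = (51 + (284 + (-8)²*(-287))) + 224363 = (51 + (284 + 64*(-287))) + 224363 = (51 + (284 - 18368)) + 224363 = (51 - 18084) + 224363 = -18033 + 224363 = 206330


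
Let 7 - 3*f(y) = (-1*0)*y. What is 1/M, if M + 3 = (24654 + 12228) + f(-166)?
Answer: 3/110644 ≈ 2.7114e-5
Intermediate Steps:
f(y) = 7/3 (f(y) = 7/3 - (-1*0)*y/3 = 7/3 - 0*y = 7/3 - ⅓*0 = 7/3 + 0 = 7/3)
M = 110644/3 (M = -3 + ((24654 + 12228) + 7/3) = -3 + (36882 + 7/3) = -3 + 110653/3 = 110644/3 ≈ 36881.)
1/M = 1/(110644/3) = 3/110644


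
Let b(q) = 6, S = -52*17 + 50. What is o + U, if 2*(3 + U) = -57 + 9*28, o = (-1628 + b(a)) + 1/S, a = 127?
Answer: -636968/417 ≈ -1527.5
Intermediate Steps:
S = -834 (S = -884 + 50 = -834)
o = -1352749/834 (o = (-1628 + 6) + 1/(-834) = -1622 - 1/834 = -1352749/834 ≈ -1622.0)
U = 189/2 (U = -3 + (-57 + 9*28)/2 = -3 + (-57 + 252)/2 = -3 + (½)*195 = -3 + 195/2 = 189/2 ≈ 94.500)
o + U = -1352749/834 + 189/2 = -636968/417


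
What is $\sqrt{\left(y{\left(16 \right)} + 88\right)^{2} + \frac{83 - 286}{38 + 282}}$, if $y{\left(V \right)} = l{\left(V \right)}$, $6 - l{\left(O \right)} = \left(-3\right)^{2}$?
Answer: $\frac{\sqrt{11558985}}{40} \approx 84.996$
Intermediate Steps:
$l{\left(O \right)} = -3$ ($l{\left(O \right)} = 6 - \left(-3\right)^{2} = 6 - 9 = -3$)
$y{\left(V \right)} = -3$
$\sqrt{\left(y{\left(16 \right)} + 88\right)^{2} + \frac{83 - 286}{38 + 282}} = \sqrt{\left(-3 + 88\right)^{2} + \frac{83 - 286}{38 + 282}} = \sqrt{85^{2} + \frac{1}{320} \left(-203\right)} = \sqrt{7225 + \frac{1}{320} \left(-203\right)} = \sqrt{7225 - \frac{203}{320}} = \sqrt{\frac{2311797}{320}} = \frac{\sqrt{11558985}}{40}$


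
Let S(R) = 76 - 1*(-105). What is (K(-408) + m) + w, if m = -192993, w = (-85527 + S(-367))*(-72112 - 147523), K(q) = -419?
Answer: 18744775298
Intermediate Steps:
S(R) = 181 (S(R) = 76 + 105 = 181)
w = 18744968710 (w = (-85527 + 181)*(-72112 - 147523) = -85346*(-219635) = 18744968710)
(K(-408) + m) + w = (-419 - 192993) + 18744968710 = -193412 + 18744968710 = 18744775298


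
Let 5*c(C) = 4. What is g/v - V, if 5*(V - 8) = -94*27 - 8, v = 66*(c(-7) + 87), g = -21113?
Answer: 72081019/144870 ≈ 497.56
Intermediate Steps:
c(C) = 4/5 (c(C) = (1/5)*4 = 4/5)
v = 28974/5 (v = 66*(4/5 + 87) = 66*(439/5) = 28974/5 ≈ 5794.8)
V = -2506/5 (V = 8 + (-94*27 - 8)/5 = 8 + (-2538 - 8)/5 = 8 + (1/5)*(-2546) = 8 - 2546/5 = -2506/5 ≈ -501.20)
g/v - V = -21113/28974/5 - 1*(-2506/5) = -21113*5/28974 + 2506/5 = -105565/28974 + 2506/5 = 72081019/144870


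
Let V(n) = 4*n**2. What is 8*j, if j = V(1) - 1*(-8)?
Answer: 96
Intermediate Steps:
j = 12 (j = 4*1**2 - 1*(-8) = 4*1 + 8 = 4 + 8 = 12)
8*j = 8*12 = 96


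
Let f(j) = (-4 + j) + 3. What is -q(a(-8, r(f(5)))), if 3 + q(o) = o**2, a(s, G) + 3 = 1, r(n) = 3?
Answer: -1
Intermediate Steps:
f(j) = -1 + j
a(s, G) = -2 (a(s, G) = -3 + 1 = -2)
q(o) = -3 + o**2
-q(a(-8, r(f(5)))) = -(-3 + (-2)**2) = -(-3 + 4) = -1*1 = -1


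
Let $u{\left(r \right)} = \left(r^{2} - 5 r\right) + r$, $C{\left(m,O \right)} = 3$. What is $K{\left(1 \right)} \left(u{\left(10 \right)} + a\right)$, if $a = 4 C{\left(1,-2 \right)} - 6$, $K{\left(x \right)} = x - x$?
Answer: $0$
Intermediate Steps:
$u{\left(r \right)} = r^{2} - 4 r$
$K{\left(x \right)} = 0$
$a = 6$ ($a = 4 \cdot 3 - 6 = 12 - 6 = 6$)
$K{\left(1 \right)} \left(u{\left(10 \right)} + a\right) = 0 \left(10 \left(-4 + 10\right) + 6\right) = 0 \left(10 \cdot 6 + 6\right) = 0 \left(60 + 6\right) = 0 \cdot 66 = 0$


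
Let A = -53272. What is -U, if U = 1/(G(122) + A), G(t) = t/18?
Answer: 9/479387 ≈ 1.8774e-5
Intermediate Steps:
G(t) = t/18 (G(t) = t*(1/18) = t/18)
U = -9/479387 (U = 1/((1/18)*122 - 53272) = 1/(61/9 - 53272) = 1/(-479387/9) = -9/479387 ≈ -1.8774e-5)
-U = -1*(-9/479387) = 9/479387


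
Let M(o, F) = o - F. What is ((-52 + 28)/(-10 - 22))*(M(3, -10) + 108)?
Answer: 363/4 ≈ 90.750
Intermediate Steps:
((-52 + 28)/(-10 - 22))*(M(3, -10) + 108) = ((-52 + 28)/(-10 - 22))*((3 - 1*(-10)) + 108) = (-24/(-32))*((3 + 10) + 108) = (-24*(-1/32))*(13 + 108) = (¾)*121 = 363/4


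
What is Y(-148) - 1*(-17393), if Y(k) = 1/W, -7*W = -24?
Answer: 417439/24 ≈ 17393.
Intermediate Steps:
W = 24/7 (W = -⅐*(-24) = 24/7 ≈ 3.4286)
Y(k) = 7/24 (Y(k) = 1/(24/7) = 7/24)
Y(-148) - 1*(-17393) = 7/24 - 1*(-17393) = 7/24 + 17393 = 417439/24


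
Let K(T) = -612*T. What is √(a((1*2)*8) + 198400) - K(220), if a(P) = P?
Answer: 134640 + 4*√12401 ≈ 1.3509e+5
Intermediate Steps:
√(a((1*2)*8) + 198400) - K(220) = √((1*2)*8 + 198400) - (-612)*220 = √(2*8 + 198400) - 1*(-134640) = √(16 + 198400) + 134640 = √198416 + 134640 = 4*√12401 + 134640 = 134640 + 4*√12401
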